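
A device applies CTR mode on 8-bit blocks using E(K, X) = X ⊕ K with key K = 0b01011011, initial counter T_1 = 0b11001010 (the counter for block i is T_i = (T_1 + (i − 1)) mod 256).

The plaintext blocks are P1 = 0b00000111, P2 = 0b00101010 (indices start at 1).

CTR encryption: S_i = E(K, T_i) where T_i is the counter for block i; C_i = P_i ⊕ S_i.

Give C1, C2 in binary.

C1: T = 0b11001010, S = E(K, T) = 0b10010001; 0b00000111 ⊕ 0b10010001 = 0b10010110.
C2: T = 0b11001011, S = E(K, T) = 0b10010000; 0b00101010 ⊕ 0b10010000 = 0b10111010.

C1 = 0b10010110, C2 = 0b10111010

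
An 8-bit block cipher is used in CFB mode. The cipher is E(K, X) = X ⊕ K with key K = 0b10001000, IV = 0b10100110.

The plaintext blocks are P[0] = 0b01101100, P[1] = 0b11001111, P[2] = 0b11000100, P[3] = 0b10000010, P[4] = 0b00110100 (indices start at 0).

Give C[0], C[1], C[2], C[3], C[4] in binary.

CFB encryption: C_i = P_i ⊕ E(K, C_{i−1}), with C_{−1} = IV.
C[0]: E(K, 0b10100110) = 0b00101110; 0b01101100 ⊕ 0b00101110 = 0b01000010.
C[1]: E(K, 0b01000010) = 0b11001010; 0b11001111 ⊕ 0b11001010 = 0b00000101.
C[2]: E(K, 0b00000101) = 0b10001101; 0b11000100 ⊕ 0b10001101 = 0b01001001.
C[3]: E(K, 0b01001001) = 0b11000001; 0b10000010 ⊕ 0b11000001 = 0b01000011.
C[4]: E(K, 0b01000011) = 0b11001011; 0b00110100 ⊕ 0b11001011 = 0b11111111.

C[0] = 0b01000010, C[1] = 0b00000101, C[2] = 0b01001001, C[3] = 0b01000011, C[4] = 0b11111111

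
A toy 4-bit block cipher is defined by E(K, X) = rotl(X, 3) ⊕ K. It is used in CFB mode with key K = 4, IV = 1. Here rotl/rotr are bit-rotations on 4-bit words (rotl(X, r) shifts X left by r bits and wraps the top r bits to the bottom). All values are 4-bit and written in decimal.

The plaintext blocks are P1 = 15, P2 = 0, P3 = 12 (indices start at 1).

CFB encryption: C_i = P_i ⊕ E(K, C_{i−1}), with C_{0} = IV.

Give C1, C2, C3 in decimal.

C1: E(K, 1) = 12; 15 ⊕ 12 = 3.
C2: E(K, 3) = 13; 0 ⊕ 13 = 13.
C3: E(K, 13) = 10; 12 ⊕ 10 = 6.

C1 = 3, C2 = 13, C3 = 6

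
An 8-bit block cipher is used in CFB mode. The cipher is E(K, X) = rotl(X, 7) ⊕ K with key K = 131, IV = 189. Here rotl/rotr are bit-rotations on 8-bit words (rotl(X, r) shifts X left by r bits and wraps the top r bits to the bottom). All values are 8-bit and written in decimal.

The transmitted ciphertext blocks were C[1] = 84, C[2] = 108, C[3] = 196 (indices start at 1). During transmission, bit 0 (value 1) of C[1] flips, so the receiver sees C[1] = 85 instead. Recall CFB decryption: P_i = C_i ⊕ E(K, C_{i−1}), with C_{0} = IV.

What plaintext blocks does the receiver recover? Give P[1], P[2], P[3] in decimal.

P[1] = 8, P[2] = 69, P[3] = 113

Only C[1] changed, to 85. In CFB, a change in C_i flips the same bit in P_i and garbles P_{i+1}. Decrypting the received ciphertext:
P[1]: E(K, 189) = 93; 85 ⊕ 93 = 8.
P[2]: E(K, 85) = 41; 108 ⊕ 41 = 69.
P[3]: E(K, 108) = 181; 196 ⊕ 181 = 113.
Blocks that differ from the original plaintext: P[1], P[2].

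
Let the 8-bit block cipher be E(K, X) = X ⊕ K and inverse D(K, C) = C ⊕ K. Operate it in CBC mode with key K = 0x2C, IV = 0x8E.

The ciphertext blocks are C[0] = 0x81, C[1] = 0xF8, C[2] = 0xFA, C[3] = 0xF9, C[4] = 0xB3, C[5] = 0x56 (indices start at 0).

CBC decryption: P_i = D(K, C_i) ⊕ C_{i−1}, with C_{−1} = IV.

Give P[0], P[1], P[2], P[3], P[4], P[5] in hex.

P[0] = 0x23, P[1] = 0x55, P[2] = 0x2E, P[3] = 0x2F, P[4] = 0x66, P[5] = 0xC9

P[0]: D(K, 0x81) = 0xAD; 0xAD ⊕ 0x8E = 0x23.
P[1]: D(K, 0xF8) = 0xD4; 0xD4 ⊕ 0x81 = 0x55.
P[2]: D(K, 0xFA) = 0xD6; 0xD6 ⊕ 0xF8 = 0x2E.
P[3]: D(K, 0xF9) = 0xD5; 0xD5 ⊕ 0xFA = 0x2F.
P[4]: D(K, 0xB3) = 0x9F; 0x9F ⊕ 0xF9 = 0x66.
P[5]: D(K, 0x56) = 0x7A; 0x7A ⊕ 0xB3 = 0xC9.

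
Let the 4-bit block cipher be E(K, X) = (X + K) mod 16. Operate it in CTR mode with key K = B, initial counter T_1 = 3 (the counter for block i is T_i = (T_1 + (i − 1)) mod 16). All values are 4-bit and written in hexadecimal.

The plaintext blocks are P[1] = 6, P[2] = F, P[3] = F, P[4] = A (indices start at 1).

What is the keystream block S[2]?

CTR encryption: S_i = E(K, T_i) where T_i is the counter for block i; C_i = P_i ⊕ S_i.
C[1]: T = 3, S = E(K, T) = E; 6 ⊕ E = 8.
C[2]: T = 4, S = E(K, T) = F; F ⊕ F = 0.
So S[2] = F.

F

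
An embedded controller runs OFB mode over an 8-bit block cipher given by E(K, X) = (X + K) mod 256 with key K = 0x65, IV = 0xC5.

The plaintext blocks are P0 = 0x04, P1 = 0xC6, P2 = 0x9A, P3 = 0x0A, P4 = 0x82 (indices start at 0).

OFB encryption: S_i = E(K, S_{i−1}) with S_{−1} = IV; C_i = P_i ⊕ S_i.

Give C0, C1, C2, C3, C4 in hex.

C0: S = E(K, 0xC5) = 0x2A; 0x04 ⊕ 0x2A = 0x2E.
C1: S = E(K, 0x2A) = 0x8F; 0xC6 ⊕ 0x8F = 0x49.
C2: S = E(K, 0x8F) = 0xF4; 0x9A ⊕ 0xF4 = 0x6E.
C3: S = E(K, 0xF4) = 0x59; 0x0A ⊕ 0x59 = 0x53.
C4: S = E(K, 0x59) = 0xBE; 0x82 ⊕ 0xBE = 0x3C.

C0 = 0x2E, C1 = 0x49, C2 = 0x6E, C3 = 0x53, C4 = 0x3C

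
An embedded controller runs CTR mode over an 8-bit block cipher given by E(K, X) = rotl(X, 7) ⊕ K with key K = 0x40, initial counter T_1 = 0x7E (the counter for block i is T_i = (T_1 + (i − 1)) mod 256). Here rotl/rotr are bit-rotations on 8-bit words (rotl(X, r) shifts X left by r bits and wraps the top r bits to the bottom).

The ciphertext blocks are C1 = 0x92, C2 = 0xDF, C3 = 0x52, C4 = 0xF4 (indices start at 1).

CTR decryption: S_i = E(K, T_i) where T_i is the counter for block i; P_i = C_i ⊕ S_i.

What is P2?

P2: T = 0x7F, S = E(K, T) = 0xFF; 0xDF ⊕ 0xFF = 0x20.

P2 = 0x20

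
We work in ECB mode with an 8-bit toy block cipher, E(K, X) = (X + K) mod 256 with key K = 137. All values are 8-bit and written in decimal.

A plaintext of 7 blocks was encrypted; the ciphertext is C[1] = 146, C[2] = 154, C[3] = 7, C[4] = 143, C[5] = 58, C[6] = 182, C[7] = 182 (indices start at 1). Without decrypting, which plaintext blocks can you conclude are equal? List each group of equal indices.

P[6] = P[7]

ECB encrypts each block independently with the same key, so equal ciphertext blocks imply equal plaintext blocks.
C[6] = C[7] = 182, so P[6] = P[7].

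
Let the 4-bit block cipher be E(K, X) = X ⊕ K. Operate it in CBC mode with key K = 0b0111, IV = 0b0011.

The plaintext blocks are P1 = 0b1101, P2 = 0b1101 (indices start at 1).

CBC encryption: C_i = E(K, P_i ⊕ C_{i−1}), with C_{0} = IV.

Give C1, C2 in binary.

C1 = 0b1001, C2 = 0b0011

C1: P1 ⊕ 0b0011 = 0b1110; E(K, 0b1110) = 0b1001.
C2: P2 ⊕ 0b1001 = 0b0100; E(K, 0b0100) = 0b0011.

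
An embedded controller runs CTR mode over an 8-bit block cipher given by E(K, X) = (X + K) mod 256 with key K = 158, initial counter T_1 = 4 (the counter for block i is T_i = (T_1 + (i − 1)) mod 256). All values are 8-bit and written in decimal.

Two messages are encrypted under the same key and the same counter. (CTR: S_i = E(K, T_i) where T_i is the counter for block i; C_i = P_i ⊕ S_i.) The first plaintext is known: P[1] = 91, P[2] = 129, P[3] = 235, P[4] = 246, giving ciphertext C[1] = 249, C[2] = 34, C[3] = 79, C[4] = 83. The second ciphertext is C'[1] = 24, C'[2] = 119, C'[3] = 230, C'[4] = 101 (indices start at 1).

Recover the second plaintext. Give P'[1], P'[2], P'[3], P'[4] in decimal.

In CTR with a reused counter, both messages share the same keystream S_i, so C_i ⊕ C'_i = P_i ⊕ P'_i and thus P'_i = P_i ⊕ C_i ⊕ C'_i.
P'[1]: 91 ⊕ 249 ⊕ 24 = 186.
P'[2]: 129 ⊕ 34 ⊕ 119 = 212.
P'[3]: 235 ⊕ 79 ⊕ 230 = 66.
P'[4]: 246 ⊕ 83 ⊕ 101 = 192.

P'[1] = 186, P'[2] = 212, P'[3] = 66, P'[4] = 192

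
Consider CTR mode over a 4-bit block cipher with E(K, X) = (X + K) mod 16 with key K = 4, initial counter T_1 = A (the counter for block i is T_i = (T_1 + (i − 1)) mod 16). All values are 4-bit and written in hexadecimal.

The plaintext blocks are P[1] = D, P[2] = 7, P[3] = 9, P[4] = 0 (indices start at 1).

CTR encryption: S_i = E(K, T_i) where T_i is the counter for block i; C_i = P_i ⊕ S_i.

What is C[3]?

C[3] = 9

C[1]: T = A, S = E(K, T) = E; D ⊕ E = 3.
C[2]: T = B, S = E(K, T) = F; 7 ⊕ F = 8.
C[3]: T = C, S = E(K, T) = 0; 9 ⊕ 0 = 9.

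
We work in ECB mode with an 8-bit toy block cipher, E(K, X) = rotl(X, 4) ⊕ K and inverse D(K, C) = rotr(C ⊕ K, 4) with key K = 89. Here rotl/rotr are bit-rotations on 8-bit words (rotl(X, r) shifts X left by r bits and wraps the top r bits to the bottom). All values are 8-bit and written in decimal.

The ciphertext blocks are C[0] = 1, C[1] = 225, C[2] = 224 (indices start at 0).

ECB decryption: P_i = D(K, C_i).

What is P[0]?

P[0]: D(K, 1) = 133.

P[0] = 133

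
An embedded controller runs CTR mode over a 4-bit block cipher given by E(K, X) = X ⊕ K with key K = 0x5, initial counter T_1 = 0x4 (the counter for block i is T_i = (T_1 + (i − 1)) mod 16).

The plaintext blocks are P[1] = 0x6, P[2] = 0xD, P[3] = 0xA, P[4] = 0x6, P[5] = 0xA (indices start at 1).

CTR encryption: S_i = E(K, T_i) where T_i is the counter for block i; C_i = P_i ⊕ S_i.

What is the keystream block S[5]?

0xD

C[1]: T = 0x4, S = E(K, T) = 0x1; 0x6 ⊕ 0x1 = 0x7.
C[2]: T = 0x5, S = E(K, T) = 0x0; 0xD ⊕ 0x0 = 0xD.
C[3]: T = 0x6, S = E(K, T) = 0x3; 0xA ⊕ 0x3 = 0x9.
C[4]: T = 0x7, S = E(K, T) = 0x2; 0x6 ⊕ 0x2 = 0x4.
C[5]: T = 0x8, S = E(K, T) = 0xD; 0xA ⊕ 0xD = 0x7.
So S[5] = 0xD.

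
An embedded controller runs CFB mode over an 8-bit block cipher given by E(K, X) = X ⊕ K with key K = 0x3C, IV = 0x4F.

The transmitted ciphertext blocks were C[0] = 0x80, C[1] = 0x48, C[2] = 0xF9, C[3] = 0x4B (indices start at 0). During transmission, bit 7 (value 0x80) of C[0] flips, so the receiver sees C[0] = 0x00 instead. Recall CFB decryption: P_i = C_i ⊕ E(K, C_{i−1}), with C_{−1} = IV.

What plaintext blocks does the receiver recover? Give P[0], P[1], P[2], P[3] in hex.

Only C[0] changed, to 0x00. In CFB, a change in C_i flips the same bit in P_i and garbles P_{i+1}. Decrypting the received ciphertext:
P[0]: E(K, 0x4F) = 0x73; 0x00 ⊕ 0x73 = 0x73.
P[1]: E(K, 0x00) = 0x3C; 0x48 ⊕ 0x3C = 0x74.
P[2]: E(K, 0x48) = 0x74; 0xF9 ⊕ 0x74 = 0x8D.
P[3]: E(K, 0xF9) = 0xC5; 0x4B ⊕ 0xC5 = 0x8E.
Blocks that differ from the original plaintext: P[0], P[1].

P[0] = 0x73, P[1] = 0x74, P[2] = 0x8D, P[3] = 0x8E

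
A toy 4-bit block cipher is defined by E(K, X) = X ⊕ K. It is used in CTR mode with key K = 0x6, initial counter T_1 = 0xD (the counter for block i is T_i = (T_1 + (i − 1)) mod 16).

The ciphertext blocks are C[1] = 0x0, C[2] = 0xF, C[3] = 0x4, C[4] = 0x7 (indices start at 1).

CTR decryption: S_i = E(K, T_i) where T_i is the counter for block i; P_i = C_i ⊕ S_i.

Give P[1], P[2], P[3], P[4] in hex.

P[1] = 0xB, P[2] = 0x7, P[3] = 0xD, P[4] = 0x1

P[1]: T = 0xD, S = E(K, T) = 0xB; 0x0 ⊕ 0xB = 0xB.
P[2]: T = 0xE, S = E(K, T) = 0x8; 0xF ⊕ 0x8 = 0x7.
P[3]: T = 0xF, S = E(K, T) = 0x9; 0x4 ⊕ 0x9 = 0xD.
P[4]: T = 0x0, S = E(K, T) = 0x6; 0x7 ⊕ 0x6 = 0x1.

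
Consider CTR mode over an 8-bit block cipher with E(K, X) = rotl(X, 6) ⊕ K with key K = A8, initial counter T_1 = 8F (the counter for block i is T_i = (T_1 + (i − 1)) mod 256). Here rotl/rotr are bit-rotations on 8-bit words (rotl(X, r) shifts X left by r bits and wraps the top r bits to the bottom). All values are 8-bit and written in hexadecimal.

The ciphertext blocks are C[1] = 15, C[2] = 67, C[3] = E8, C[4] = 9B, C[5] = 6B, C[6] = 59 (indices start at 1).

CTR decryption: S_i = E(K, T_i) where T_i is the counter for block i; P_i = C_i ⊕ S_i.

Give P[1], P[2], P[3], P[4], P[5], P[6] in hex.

P[1]: T = 8F, S = E(K, T) = 4B; 15 ⊕ 4B = 5E.
P[2]: T = 90, S = E(K, T) = 8C; 67 ⊕ 8C = EB.
P[3]: T = 91, S = E(K, T) = CC; E8 ⊕ CC = 24.
P[4]: T = 92, S = E(K, T) = 0C; 9B ⊕ 0C = 97.
P[5]: T = 93, S = E(K, T) = 4C; 6B ⊕ 4C = 27.
P[6]: T = 94, S = E(K, T) = 8D; 59 ⊕ 8D = D4.

P[1] = 5E, P[2] = EB, P[3] = 24, P[4] = 97, P[5] = 27, P[6] = D4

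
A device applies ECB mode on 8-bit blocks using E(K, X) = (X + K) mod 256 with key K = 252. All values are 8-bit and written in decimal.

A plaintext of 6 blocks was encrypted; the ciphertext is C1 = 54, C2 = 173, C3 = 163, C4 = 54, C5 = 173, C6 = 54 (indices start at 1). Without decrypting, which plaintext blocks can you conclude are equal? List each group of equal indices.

P1 = P4 = P6; P2 = P5

ECB encrypts each block independently with the same key, so equal ciphertext blocks imply equal plaintext blocks.
C1 = C4 = C6 = 54, so P1 = P4 = P6.
C2 = C5 = 173, so P2 = P5.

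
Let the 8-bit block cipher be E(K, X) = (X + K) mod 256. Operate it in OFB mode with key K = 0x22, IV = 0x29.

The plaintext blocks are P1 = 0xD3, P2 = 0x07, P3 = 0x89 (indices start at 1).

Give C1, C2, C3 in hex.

C1 = 0x98, C2 = 0x6A, C3 = 0x06

OFB encryption: S_i = E(K, S_{i−1}) with S_{0} = IV; C_i = P_i ⊕ S_i.
C1: S = E(K, 0x29) = 0x4B; 0xD3 ⊕ 0x4B = 0x98.
C2: S = E(K, 0x4B) = 0x6D; 0x07 ⊕ 0x6D = 0x6A.
C3: S = E(K, 0x6D) = 0x8F; 0x89 ⊕ 0x8F = 0x06.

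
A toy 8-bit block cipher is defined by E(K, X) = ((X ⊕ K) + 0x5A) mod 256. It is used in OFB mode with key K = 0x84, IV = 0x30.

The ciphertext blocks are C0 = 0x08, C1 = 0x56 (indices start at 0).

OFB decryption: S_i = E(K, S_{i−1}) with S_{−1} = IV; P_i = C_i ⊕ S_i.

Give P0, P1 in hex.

P0: S = E(K, 0x30) = 0x0E; 0x08 ⊕ 0x0E = 0x06.
P1: S = E(K, 0x0E) = 0xE4; 0x56 ⊕ 0xE4 = 0xB2.

P0 = 0x06, P1 = 0xB2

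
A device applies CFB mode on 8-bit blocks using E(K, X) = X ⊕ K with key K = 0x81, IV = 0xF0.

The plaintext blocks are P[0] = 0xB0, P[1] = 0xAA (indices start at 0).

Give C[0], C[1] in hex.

C[0] = 0xC1, C[1] = 0xEA

CFB encryption: C_i = P_i ⊕ E(K, C_{i−1}), with C_{−1} = IV.
C[0]: E(K, 0xF0) = 0x71; 0xB0 ⊕ 0x71 = 0xC1.
C[1]: E(K, 0xC1) = 0x40; 0xAA ⊕ 0x40 = 0xEA.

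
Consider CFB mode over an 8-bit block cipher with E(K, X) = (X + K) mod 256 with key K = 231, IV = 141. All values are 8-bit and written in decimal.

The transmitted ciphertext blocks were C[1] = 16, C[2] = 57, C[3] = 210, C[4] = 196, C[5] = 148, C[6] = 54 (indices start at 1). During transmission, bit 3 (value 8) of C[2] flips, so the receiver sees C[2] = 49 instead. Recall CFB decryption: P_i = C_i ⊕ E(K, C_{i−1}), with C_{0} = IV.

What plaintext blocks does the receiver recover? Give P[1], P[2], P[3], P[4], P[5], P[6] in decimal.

Only C[2] changed, to 49. In CFB, a change in C_i flips the same bit in P_i and garbles P_{i+1}. Decrypting the received ciphertext:
P[1]: E(K, 141) = 116; 16 ⊕ 116 = 100.
P[2]: E(K, 16) = 247; 49 ⊕ 247 = 198.
P[3]: E(K, 49) = 24; 210 ⊕ 24 = 202.
P[4]: E(K, 210) = 185; 196 ⊕ 185 = 125.
P[5]: E(K, 196) = 171; 148 ⊕ 171 = 63.
P[6]: E(K, 148) = 123; 54 ⊕ 123 = 77.
Blocks that differ from the original plaintext: P[2], P[3].

P[1] = 100, P[2] = 198, P[3] = 202, P[4] = 125, P[5] = 63, P[6] = 77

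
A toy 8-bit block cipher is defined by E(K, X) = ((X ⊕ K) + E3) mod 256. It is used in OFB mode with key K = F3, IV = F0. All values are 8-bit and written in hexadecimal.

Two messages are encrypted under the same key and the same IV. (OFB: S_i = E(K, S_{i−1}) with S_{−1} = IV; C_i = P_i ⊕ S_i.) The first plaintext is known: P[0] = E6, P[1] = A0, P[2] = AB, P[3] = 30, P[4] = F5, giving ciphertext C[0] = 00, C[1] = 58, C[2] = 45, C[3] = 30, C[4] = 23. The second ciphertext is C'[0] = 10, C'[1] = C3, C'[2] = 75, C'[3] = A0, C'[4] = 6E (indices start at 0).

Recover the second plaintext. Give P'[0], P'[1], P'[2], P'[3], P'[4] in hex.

In OFB with a reused IV, both messages share the same keystream S_i, so C_i ⊕ C'_i = P_i ⊕ P'_i and thus P'_i = P_i ⊕ C_i ⊕ C'_i.
P'[0]: E6 ⊕ 00 ⊕ 10 = F6.
P'[1]: A0 ⊕ 58 ⊕ C3 = 3B.
P'[2]: AB ⊕ 45 ⊕ 75 = 9B.
P'[3]: 30 ⊕ 30 ⊕ A0 = A0.
P'[4]: F5 ⊕ 23 ⊕ 6E = B8.

P'[0] = F6, P'[1] = 3B, P'[2] = 9B, P'[3] = A0, P'[4] = B8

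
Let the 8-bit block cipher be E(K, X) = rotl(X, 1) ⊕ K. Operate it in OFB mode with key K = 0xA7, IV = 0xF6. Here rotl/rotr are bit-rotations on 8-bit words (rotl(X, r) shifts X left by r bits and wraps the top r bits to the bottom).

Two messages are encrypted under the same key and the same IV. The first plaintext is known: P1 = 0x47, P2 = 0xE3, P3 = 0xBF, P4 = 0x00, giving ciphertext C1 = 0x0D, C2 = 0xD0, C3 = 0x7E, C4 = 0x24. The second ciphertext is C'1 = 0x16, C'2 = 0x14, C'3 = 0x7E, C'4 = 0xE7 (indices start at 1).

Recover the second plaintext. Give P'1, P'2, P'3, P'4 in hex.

In OFB with a reused IV, both messages share the same keystream S_i, so C_i ⊕ C'_i = P_i ⊕ P'_i and thus P'_i = P_i ⊕ C_i ⊕ C'_i.
P'1: 0x47 ⊕ 0x0D ⊕ 0x16 = 0x5C.
P'2: 0xE3 ⊕ 0xD0 ⊕ 0x14 = 0x27.
P'3: 0xBF ⊕ 0x7E ⊕ 0x7E = 0xBF.
P'4: 0x00 ⊕ 0x24 ⊕ 0xE7 = 0xC3.

P'1 = 0x5C, P'2 = 0x27, P'3 = 0xBF, P'4 = 0xC3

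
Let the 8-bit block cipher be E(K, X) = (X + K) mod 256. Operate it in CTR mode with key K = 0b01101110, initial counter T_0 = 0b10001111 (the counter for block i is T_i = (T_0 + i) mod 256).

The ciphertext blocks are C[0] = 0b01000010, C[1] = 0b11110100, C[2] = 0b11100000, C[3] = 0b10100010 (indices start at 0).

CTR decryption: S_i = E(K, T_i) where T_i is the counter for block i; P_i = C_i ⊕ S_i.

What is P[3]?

P[3] = 0b10100010

P[3]: T = 0b10010010, S = E(K, T) = 0b00000000; 0b10100010 ⊕ 0b00000000 = 0b10100010.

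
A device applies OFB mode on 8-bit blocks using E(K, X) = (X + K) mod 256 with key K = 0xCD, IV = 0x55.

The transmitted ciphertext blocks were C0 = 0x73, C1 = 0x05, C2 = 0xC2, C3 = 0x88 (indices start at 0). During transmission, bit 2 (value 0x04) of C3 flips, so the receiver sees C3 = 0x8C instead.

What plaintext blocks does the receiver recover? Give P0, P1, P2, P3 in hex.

OFB decryption: S_i = E(K, S_{i−1}) with S_{−1} = IV; P_i = C_i ⊕ S_i.
Only C3 changed, to 0x8C. In OFB, a change in C_i flips the same bit in P_i only; the keystream is unaffected. Decrypting the received ciphertext:
P0: S = E(K, 0x55) = 0x22; 0x73 ⊕ 0x22 = 0x51.
P1: S = E(K, 0x22) = 0xEF; 0x05 ⊕ 0xEF = 0xEA.
P2: S = E(K, 0xEF) = 0xBC; 0xC2 ⊕ 0xBC = 0x7E.
P3: S = E(K, 0xBC) = 0x89; 0x8C ⊕ 0x89 = 0x05.
Blocks that differ from the original plaintext: P3.

P0 = 0x51, P1 = 0xEA, P2 = 0x7E, P3 = 0x05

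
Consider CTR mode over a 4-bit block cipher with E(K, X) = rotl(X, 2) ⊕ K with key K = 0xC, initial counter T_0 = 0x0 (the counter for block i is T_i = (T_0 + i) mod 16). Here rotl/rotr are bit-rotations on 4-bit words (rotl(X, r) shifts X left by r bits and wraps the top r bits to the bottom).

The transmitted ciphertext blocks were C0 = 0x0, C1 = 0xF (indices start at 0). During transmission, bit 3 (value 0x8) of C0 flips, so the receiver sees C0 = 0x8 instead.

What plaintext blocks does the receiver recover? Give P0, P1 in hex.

CTR decryption: S_i = E(K, T_i) where T_i is the counter for block i; P_i = C_i ⊕ S_i.
Only C0 changed, to 0x8. In CTR, a change in C_i flips the same bit in P_i only; the keystream is unaffected. Decrypting the received ciphertext:
P0: T = 0x0, S = E(K, T) = 0xC; 0x8 ⊕ 0xC = 0x4.
P1: T = 0x1, S = E(K, T) = 0x8; 0xF ⊕ 0x8 = 0x7.
Blocks that differ from the original plaintext: P0.

P0 = 0x4, P1 = 0x7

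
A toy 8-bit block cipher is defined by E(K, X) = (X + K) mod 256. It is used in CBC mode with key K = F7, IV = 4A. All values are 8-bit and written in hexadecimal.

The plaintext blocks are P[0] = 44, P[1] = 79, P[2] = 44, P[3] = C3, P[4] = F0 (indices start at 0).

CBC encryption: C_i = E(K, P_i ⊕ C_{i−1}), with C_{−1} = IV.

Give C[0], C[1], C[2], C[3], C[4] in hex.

C[0]: P[0] ⊕ 4A = 0E; E(K, 0E) = 05.
C[1]: P[1] ⊕ 05 = 7C; E(K, 7C) = 73.
C[2]: P[2] ⊕ 73 = 37; E(K, 37) = 2E.
C[3]: P[3] ⊕ 2E = ED; E(K, ED) = E4.
C[4]: P[4] ⊕ E4 = 14; E(K, 14) = 0B.

C[0] = 05, C[1] = 73, C[2] = 2E, C[3] = E4, C[4] = 0B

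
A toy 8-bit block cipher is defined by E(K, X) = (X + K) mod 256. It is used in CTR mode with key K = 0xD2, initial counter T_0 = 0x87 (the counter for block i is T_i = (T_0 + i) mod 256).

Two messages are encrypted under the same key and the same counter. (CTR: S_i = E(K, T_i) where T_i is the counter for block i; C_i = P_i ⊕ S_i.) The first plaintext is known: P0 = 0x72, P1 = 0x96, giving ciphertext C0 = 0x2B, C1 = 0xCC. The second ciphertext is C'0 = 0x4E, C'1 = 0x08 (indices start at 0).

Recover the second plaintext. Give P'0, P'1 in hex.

P'0 = 0x17, P'1 = 0x52

In CTR with a reused counter, both messages share the same keystream S_i, so C_i ⊕ C'_i = P_i ⊕ P'_i and thus P'_i = P_i ⊕ C_i ⊕ C'_i.
P'0: 0x72 ⊕ 0x2B ⊕ 0x4E = 0x17.
P'1: 0x96 ⊕ 0xCC ⊕ 0x08 = 0x52.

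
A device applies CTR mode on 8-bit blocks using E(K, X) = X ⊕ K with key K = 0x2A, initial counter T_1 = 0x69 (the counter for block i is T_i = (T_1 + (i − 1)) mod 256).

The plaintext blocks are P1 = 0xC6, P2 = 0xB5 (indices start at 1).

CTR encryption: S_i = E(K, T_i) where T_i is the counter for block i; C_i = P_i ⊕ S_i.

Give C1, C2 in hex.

C1: T = 0x69, S = E(K, T) = 0x43; 0xC6 ⊕ 0x43 = 0x85.
C2: T = 0x6A, S = E(K, T) = 0x40; 0xB5 ⊕ 0x40 = 0xF5.

C1 = 0x85, C2 = 0xF5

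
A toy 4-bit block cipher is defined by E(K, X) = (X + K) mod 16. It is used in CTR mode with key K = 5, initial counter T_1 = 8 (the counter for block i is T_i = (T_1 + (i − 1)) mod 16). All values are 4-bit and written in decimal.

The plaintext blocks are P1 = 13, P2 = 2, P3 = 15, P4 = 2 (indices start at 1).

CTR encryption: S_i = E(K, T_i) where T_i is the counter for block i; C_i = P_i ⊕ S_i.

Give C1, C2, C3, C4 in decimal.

C1: T = 8, S = E(K, T) = 13; 13 ⊕ 13 = 0.
C2: T = 9, S = E(K, T) = 14; 2 ⊕ 14 = 12.
C3: T = 10, S = E(K, T) = 15; 15 ⊕ 15 = 0.
C4: T = 11, S = E(K, T) = 0; 2 ⊕ 0 = 2.

C1 = 0, C2 = 12, C3 = 0, C4 = 2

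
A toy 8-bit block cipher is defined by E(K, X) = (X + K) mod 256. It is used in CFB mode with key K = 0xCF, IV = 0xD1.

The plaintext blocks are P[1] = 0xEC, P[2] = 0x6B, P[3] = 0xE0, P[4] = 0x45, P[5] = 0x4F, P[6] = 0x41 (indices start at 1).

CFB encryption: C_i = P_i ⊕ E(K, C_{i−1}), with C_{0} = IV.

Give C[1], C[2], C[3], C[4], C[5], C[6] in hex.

C[1]: E(K, 0xD1) = 0xA0; 0xEC ⊕ 0xA0 = 0x4C.
C[2]: E(K, 0x4C) = 0x1B; 0x6B ⊕ 0x1B = 0x70.
C[3]: E(K, 0x70) = 0x3F; 0xE0 ⊕ 0x3F = 0xDF.
C[4]: E(K, 0xDF) = 0xAE; 0x45 ⊕ 0xAE = 0xEB.
C[5]: E(K, 0xEB) = 0xBA; 0x4F ⊕ 0xBA = 0xF5.
C[6]: E(K, 0xF5) = 0xC4; 0x41 ⊕ 0xC4 = 0x85.

C[1] = 0x4C, C[2] = 0x70, C[3] = 0xDF, C[4] = 0xEB, C[5] = 0xF5, C[6] = 0x85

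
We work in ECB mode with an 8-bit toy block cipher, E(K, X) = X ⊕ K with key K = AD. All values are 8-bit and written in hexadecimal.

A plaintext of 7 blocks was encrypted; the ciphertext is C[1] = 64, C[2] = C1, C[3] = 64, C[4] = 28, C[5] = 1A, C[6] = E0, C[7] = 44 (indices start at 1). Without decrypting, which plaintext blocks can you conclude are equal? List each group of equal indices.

ECB encrypts each block independently with the same key, so equal ciphertext blocks imply equal plaintext blocks.
C[1] = C[3] = 64, so P[1] = P[3].

P[1] = P[3]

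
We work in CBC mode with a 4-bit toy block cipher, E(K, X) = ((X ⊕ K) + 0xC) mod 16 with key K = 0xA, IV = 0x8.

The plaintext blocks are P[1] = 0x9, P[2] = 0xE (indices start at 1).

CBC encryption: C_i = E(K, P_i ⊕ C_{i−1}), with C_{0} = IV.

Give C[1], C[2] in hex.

C[1] = 0x7, C[2] = 0xF

C[1]: P[1] ⊕ 0x8 = 0x1; E(K, 0x1) = 0x7.
C[2]: P[2] ⊕ 0x7 = 0x9; E(K, 0x9) = 0xF.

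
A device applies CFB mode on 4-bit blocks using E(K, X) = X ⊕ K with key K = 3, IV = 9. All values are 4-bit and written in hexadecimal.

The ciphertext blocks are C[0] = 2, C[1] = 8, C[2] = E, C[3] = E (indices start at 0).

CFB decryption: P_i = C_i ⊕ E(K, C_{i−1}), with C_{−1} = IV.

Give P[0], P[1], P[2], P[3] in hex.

P[0] = 8, P[1] = 9, P[2] = 5, P[3] = 3

P[0]: E(K, 9) = A; 2 ⊕ A = 8.
P[1]: E(K, 2) = 1; 8 ⊕ 1 = 9.
P[2]: E(K, 8) = B; E ⊕ B = 5.
P[3]: E(K, E) = D; E ⊕ D = 3.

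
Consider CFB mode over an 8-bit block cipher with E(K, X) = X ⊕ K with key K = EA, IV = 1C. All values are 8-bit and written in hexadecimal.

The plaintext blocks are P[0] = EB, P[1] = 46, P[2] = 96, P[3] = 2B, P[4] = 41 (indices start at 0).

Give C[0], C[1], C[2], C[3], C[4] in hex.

C[0] = 1D, C[1] = B1, C[2] = CD, C[3] = 0C, C[4] = A7

CFB encryption: C_i = P_i ⊕ E(K, C_{i−1}), with C_{−1} = IV.
C[0]: E(K, 1C) = F6; EB ⊕ F6 = 1D.
C[1]: E(K, 1D) = F7; 46 ⊕ F7 = B1.
C[2]: E(K, B1) = 5B; 96 ⊕ 5B = CD.
C[3]: E(K, CD) = 27; 2B ⊕ 27 = 0C.
C[4]: E(K, 0C) = E6; 41 ⊕ E6 = A7.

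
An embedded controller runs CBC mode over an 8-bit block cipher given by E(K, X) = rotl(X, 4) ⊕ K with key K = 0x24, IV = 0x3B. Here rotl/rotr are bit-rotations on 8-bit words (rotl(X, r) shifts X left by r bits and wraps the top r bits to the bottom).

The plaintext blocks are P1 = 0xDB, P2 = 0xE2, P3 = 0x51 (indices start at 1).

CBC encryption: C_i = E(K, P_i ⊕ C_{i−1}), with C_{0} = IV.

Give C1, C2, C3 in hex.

C1 = 0x2A, C2 = 0xA8, C3 = 0xBB

C1: P1 ⊕ 0x3B = 0xE0; E(K, 0xE0) = 0x2A.
C2: P2 ⊕ 0x2A = 0xC8; E(K, 0xC8) = 0xA8.
C3: P3 ⊕ 0xA8 = 0xF9; E(K, 0xF9) = 0xBB.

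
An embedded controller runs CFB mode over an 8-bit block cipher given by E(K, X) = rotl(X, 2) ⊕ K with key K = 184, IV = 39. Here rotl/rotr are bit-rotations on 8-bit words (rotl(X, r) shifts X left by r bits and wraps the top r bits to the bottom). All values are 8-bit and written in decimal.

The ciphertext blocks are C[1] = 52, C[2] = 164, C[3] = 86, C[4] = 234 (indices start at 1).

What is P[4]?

P[4] = 11

CFB decryption: P_i = C_i ⊕ E(K, C_{i−1}), with C_{0} = IV.
P[4]: E(K, 86) = 225; 234 ⊕ 225 = 11.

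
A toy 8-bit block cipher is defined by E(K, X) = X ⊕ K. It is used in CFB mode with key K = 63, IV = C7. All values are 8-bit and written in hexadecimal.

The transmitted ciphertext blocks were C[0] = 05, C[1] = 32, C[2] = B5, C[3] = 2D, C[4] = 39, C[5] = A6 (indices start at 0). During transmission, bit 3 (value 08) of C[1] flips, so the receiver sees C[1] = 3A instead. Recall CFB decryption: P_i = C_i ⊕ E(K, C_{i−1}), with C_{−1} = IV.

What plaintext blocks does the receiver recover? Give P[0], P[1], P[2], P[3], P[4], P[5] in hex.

Only C[1] changed, to 3A. In CFB, a change in C_i flips the same bit in P_i and garbles P_{i+1}. Decrypting the received ciphertext:
P[0]: E(K, C7) = A4; 05 ⊕ A4 = A1.
P[1]: E(K, 05) = 66; 3A ⊕ 66 = 5C.
P[2]: E(K, 3A) = 59; B5 ⊕ 59 = EC.
P[3]: E(K, B5) = D6; 2D ⊕ D6 = FB.
P[4]: E(K, 2D) = 4E; 39 ⊕ 4E = 77.
P[5]: E(K, 39) = 5A; A6 ⊕ 5A = FC.
Blocks that differ from the original plaintext: P[1], P[2].

P[0] = A1, P[1] = 5C, P[2] = EC, P[3] = FB, P[4] = 77, P[5] = FC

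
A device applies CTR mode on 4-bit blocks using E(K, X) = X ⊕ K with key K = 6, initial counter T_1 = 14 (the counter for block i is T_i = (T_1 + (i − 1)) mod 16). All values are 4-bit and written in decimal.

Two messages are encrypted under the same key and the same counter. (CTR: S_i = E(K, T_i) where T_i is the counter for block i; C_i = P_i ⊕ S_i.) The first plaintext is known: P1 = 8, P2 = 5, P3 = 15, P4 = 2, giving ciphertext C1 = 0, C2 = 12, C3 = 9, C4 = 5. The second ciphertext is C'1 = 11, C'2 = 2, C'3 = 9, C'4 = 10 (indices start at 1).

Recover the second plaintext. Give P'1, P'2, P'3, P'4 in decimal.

P'1 = 3, P'2 = 11, P'3 = 15, P'4 = 13

In CTR with a reused counter, both messages share the same keystream S_i, so C_i ⊕ C'_i = P_i ⊕ P'_i and thus P'_i = P_i ⊕ C_i ⊕ C'_i.
P'1: 8 ⊕ 0 ⊕ 11 = 3.
P'2: 5 ⊕ 12 ⊕ 2 = 11.
P'3: 15 ⊕ 9 ⊕ 9 = 15.
P'4: 2 ⊕ 5 ⊕ 10 = 13.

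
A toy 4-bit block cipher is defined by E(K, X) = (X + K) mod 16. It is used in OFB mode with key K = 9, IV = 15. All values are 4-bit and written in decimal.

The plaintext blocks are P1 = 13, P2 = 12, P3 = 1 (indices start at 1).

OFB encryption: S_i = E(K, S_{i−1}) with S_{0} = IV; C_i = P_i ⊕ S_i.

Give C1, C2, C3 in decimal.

C1 = 5, C2 = 13, C3 = 11

C1: S = E(K, 15) = 8; 13 ⊕ 8 = 5.
C2: S = E(K, 8) = 1; 12 ⊕ 1 = 13.
C3: S = E(K, 1) = 10; 1 ⊕ 10 = 11.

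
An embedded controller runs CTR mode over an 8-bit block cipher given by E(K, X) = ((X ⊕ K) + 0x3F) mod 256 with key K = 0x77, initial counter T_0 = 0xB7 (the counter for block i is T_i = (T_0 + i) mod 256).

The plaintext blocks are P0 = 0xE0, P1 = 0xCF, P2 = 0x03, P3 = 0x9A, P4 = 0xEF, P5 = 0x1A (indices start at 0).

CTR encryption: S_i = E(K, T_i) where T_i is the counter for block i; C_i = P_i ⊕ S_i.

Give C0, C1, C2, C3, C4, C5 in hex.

C0 = 0x1F, C1 = 0xC1, C2 = 0x0E, C3 = 0x96, C4 = 0xE4, C5 = 0x10

C0: T = 0xB7, S = E(K, T) = 0xFF; 0xE0 ⊕ 0xFF = 0x1F.
C1: T = 0xB8, S = E(K, T) = 0x0E; 0xCF ⊕ 0x0E = 0xC1.
C2: T = 0xB9, S = E(K, T) = 0x0D; 0x03 ⊕ 0x0D = 0x0E.
C3: T = 0xBA, S = E(K, T) = 0x0C; 0x9A ⊕ 0x0C = 0x96.
C4: T = 0xBB, S = E(K, T) = 0x0B; 0xEF ⊕ 0x0B = 0xE4.
C5: T = 0xBC, S = E(K, T) = 0x0A; 0x1A ⊕ 0x0A = 0x10.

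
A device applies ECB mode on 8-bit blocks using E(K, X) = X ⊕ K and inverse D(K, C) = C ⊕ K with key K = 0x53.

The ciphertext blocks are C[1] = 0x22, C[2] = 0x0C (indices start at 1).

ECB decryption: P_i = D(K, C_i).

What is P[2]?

P[2] = 0x5F

P[2]: D(K, 0x0C) = 0x5F.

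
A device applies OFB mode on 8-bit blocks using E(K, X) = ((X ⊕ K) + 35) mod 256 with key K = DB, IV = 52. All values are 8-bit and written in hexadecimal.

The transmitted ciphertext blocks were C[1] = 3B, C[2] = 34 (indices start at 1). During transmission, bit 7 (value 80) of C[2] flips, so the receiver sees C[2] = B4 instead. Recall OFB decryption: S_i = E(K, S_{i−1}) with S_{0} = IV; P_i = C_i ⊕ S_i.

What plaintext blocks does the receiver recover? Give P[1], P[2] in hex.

P[1] = 85, P[2] = 2E

Only C[2] changed, to B4. In OFB, a change in C_i flips the same bit in P_i only; the keystream is unaffected. Decrypting the received ciphertext:
P[1]: S = E(K, 52) = BE; 3B ⊕ BE = 85.
P[2]: S = E(K, BE) = 9A; B4 ⊕ 9A = 2E.
Blocks that differ from the original plaintext: P[2].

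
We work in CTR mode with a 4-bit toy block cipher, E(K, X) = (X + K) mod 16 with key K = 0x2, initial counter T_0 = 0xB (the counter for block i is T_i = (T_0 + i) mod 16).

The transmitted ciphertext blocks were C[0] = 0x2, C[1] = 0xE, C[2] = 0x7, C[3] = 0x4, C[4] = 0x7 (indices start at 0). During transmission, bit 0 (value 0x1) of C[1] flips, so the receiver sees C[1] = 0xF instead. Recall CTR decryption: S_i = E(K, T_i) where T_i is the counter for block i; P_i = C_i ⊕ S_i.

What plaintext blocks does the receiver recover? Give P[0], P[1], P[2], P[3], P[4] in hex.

Only C[1] changed, to 0xF. In CTR, a change in C_i flips the same bit in P_i only; the keystream is unaffected. Decrypting the received ciphertext:
P[0]: T = 0xB, S = E(K, T) = 0xD; 0x2 ⊕ 0xD = 0xF.
P[1]: T = 0xC, S = E(K, T) = 0xE; 0xF ⊕ 0xE = 0x1.
P[2]: T = 0xD, S = E(K, T) = 0xF; 0x7 ⊕ 0xF = 0x8.
P[3]: T = 0xE, S = E(K, T) = 0x0; 0x4 ⊕ 0x0 = 0x4.
P[4]: T = 0xF, S = E(K, T) = 0x1; 0x7 ⊕ 0x1 = 0x6.
Blocks that differ from the original plaintext: P[1].

P[0] = 0xF, P[1] = 0x1, P[2] = 0x8, P[3] = 0x4, P[4] = 0x6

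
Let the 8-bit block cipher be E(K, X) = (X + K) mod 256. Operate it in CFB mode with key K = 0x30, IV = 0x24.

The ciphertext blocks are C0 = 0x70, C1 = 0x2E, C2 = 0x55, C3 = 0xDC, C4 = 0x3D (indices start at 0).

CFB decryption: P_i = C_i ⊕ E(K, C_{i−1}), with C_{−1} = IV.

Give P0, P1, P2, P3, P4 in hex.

P0 = 0x24, P1 = 0x8E, P2 = 0x0B, P3 = 0x59, P4 = 0x31

P0: E(K, 0x24) = 0x54; 0x70 ⊕ 0x54 = 0x24.
P1: E(K, 0x70) = 0xA0; 0x2E ⊕ 0xA0 = 0x8E.
P2: E(K, 0x2E) = 0x5E; 0x55 ⊕ 0x5E = 0x0B.
P3: E(K, 0x55) = 0x85; 0xDC ⊕ 0x85 = 0x59.
P4: E(K, 0xDC) = 0x0C; 0x3D ⊕ 0x0C = 0x31.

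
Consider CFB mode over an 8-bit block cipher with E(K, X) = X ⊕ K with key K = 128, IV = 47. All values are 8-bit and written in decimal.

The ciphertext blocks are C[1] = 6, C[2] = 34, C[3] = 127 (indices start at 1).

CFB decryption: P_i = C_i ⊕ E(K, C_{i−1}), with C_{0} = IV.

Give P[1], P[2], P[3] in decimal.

P[1]: E(K, 47) = 175; 6 ⊕ 175 = 169.
P[2]: E(K, 6) = 134; 34 ⊕ 134 = 164.
P[3]: E(K, 34) = 162; 127 ⊕ 162 = 221.

P[1] = 169, P[2] = 164, P[3] = 221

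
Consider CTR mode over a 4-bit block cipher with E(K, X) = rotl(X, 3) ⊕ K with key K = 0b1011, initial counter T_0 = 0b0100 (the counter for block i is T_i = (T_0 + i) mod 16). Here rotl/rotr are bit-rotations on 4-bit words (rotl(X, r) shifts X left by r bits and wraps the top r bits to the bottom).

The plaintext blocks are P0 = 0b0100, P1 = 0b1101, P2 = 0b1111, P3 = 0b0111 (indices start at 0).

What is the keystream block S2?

CTR encryption: S_i = E(K, T_i) where T_i is the counter for block i; C_i = P_i ⊕ S_i.
C0: T = 0b0100, S = E(K, T) = 0b1001; 0b0100 ⊕ 0b1001 = 0b1101.
C1: T = 0b0101, S = E(K, T) = 0b0001; 0b1101 ⊕ 0b0001 = 0b1100.
C2: T = 0b0110, S = E(K, T) = 0b1000; 0b1111 ⊕ 0b1000 = 0b0111.
So S2 = 0b1000.

0b1000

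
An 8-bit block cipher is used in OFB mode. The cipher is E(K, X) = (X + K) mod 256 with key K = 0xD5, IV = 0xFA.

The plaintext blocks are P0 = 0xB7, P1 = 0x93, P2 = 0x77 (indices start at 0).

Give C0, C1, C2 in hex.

OFB encryption: S_i = E(K, S_{i−1}) with S_{−1} = IV; C_i = P_i ⊕ S_i.
C0: S = E(K, 0xFA) = 0xCF; 0xB7 ⊕ 0xCF = 0x78.
C1: S = E(K, 0xCF) = 0xA4; 0x93 ⊕ 0xA4 = 0x37.
C2: S = E(K, 0xA4) = 0x79; 0x77 ⊕ 0x79 = 0x0E.

C0 = 0x78, C1 = 0x37, C2 = 0x0E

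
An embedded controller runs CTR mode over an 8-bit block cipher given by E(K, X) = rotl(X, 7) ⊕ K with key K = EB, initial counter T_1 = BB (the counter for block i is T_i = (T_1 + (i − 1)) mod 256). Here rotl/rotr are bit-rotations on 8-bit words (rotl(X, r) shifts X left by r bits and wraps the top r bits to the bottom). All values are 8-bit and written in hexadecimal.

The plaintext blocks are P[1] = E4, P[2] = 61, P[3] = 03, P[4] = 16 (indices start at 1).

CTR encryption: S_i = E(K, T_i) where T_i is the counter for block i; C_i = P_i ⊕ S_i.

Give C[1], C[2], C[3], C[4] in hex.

C[1]: T = BB, S = E(K, T) = 36; E4 ⊕ 36 = D2.
C[2]: T = BC, S = E(K, T) = B5; 61 ⊕ B5 = D4.
C[3]: T = BD, S = E(K, T) = 35; 03 ⊕ 35 = 36.
C[4]: T = BE, S = E(K, T) = B4; 16 ⊕ B4 = A2.

C[1] = D2, C[2] = D4, C[3] = 36, C[4] = A2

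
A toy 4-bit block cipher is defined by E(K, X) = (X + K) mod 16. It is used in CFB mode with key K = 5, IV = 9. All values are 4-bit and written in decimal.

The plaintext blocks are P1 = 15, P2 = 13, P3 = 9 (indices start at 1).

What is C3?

CFB encryption: C_i = P_i ⊕ E(K, C_{i−1}), with C_{0} = IV.
C1: E(K, 9) = 14; 15 ⊕ 14 = 1.
C2: E(K, 1) = 6; 13 ⊕ 6 = 11.
C3: E(K, 11) = 0; 9 ⊕ 0 = 9.

C3 = 9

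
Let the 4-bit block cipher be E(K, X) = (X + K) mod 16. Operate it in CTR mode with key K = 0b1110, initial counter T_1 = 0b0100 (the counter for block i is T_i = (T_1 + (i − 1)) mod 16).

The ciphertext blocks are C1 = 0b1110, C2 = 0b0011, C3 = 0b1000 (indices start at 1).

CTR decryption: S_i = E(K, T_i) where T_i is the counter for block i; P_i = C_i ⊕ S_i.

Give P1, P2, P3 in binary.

P1: T = 0b0100, S = E(K, T) = 0b0010; 0b1110 ⊕ 0b0010 = 0b1100.
P2: T = 0b0101, S = E(K, T) = 0b0011; 0b0011 ⊕ 0b0011 = 0b0000.
P3: T = 0b0110, S = E(K, T) = 0b0100; 0b1000 ⊕ 0b0100 = 0b1100.

P1 = 0b1100, P2 = 0b0000, P3 = 0b1100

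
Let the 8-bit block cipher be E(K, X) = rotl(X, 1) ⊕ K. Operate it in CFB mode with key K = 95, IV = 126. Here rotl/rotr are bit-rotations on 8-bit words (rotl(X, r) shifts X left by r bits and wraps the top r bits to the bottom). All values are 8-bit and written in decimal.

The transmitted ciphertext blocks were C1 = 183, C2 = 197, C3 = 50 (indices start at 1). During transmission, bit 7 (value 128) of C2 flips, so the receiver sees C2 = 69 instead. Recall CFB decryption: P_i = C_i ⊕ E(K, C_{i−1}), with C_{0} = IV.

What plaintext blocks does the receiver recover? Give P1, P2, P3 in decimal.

P1 = 20, P2 = 117, P3 = 231

Only C2 changed, to 69. In CFB, a change in C_i flips the same bit in P_i and garbles P_{i+1}. Decrypting the received ciphertext:
P1: E(K, 126) = 163; 183 ⊕ 163 = 20.
P2: E(K, 183) = 48; 69 ⊕ 48 = 117.
P3: E(K, 69) = 213; 50 ⊕ 213 = 231.
Blocks that differ from the original plaintext: P2, P3.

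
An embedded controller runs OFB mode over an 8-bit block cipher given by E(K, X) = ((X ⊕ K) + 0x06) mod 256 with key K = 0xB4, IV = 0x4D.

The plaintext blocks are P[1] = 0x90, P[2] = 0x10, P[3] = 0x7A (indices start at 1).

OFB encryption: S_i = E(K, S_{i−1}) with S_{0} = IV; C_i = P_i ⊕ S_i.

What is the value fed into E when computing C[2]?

C[1]: S = E(K, 0x4D) = 0xFF; 0x90 ⊕ 0xFF = 0x6F.
C[2]: S = E(K, 0xFF) = 0x51; 0x10 ⊕ 0x51 = 0x41.
So the input to E for block [2] is 0xFF.

0xFF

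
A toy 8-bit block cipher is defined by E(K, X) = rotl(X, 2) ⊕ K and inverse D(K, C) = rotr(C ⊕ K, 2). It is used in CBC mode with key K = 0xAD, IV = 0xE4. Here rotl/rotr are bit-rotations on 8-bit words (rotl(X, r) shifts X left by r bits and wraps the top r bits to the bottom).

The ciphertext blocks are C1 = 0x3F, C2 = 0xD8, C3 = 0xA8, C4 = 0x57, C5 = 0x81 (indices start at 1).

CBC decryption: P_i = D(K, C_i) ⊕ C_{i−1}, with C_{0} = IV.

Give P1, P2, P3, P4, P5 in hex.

P1: D(K, 0x3F) = 0xA4; 0xA4 ⊕ 0xE4 = 0x40.
P2: D(K, 0xD8) = 0x5D; 0x5D ⊕ 0x3F = 0x62.
P3: D(K, 0xA8) = 0x41; 0x41 ⊕ 0xD8 = 0x99.
P4: D(K, 0x57) = 0xBE; 0xBE ⊕ 0xA8 = 0x16.
P5: D(K, 0x81) = 0x0B; 0x0B ⊕ 0x57 = 0x5C.

P1 = 0x40, P2 = 0x62, P3 = 0x99, P4 = 0x16, P5 = 0x5C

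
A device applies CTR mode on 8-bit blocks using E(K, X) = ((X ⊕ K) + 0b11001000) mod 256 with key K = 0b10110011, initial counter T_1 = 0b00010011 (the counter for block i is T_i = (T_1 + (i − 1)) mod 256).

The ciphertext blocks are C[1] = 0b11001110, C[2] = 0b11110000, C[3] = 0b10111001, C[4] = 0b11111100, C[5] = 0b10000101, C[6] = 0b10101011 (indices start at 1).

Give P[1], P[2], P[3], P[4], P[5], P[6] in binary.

CTR decryption: S_i = E(K, T_i) where T_i is the counter for block i; P_i = C_i ⊕ S_i.
P[1]: T = 0b00010011, S = E(K, T) = 0b01101000; 0b11001110 ⊕ 0b01101000 = 0b10100110.
P[2]: T = 0b00010100, S = E(K, T) = 0b01101111; 0b11110000 ⊕ 0b01101111 = 0b10011111.
P[3]: T = 0b00010101, S = E(K, T) = 0b01101110; 0b10111001 ⊕ 0b01101110 = 0b11010111.
P[4]: T = 0b00010110, S = E(K, T) = 0b01101101; 0b11111100 ⊕ 0b01101101 = 0b10010001.
P[5]: T = 0b00010111, S = E(K, T) = 0b01101100; 0b10000101 ⊕ 0b01101100 = 0b11101001.
P[6]: T = 0b00011000, S = E(K, T) = 0b01110011; 0b10101011 ⊕ 0b01110011 = 0b11011000.

P[1] = 0b10100110, P[2] = 0b10011111, P[3] = 0b11010111, P[4] = 0b10010001, P[5] = 0b11101001, P[6] = 0b11011000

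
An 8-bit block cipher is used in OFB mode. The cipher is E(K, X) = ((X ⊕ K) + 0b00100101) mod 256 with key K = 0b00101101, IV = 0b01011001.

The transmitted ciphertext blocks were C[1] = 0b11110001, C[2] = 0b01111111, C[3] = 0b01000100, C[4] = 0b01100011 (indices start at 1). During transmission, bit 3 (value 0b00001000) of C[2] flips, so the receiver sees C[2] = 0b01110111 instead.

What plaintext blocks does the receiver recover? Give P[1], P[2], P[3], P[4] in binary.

OFB decryption: S_i = E(K, S_{i−1}) with S_{0} = IV; P_i = C_i ⊕ S_i.
Only C[2] changed, to 0b01110111. In OFB, a change in C_i flips the same bit in P_i only; the keystream is unaffected. Decrypting the received ciphertext:
P[1]: S = E(K, 0b01011001) = 0b10011001; 0b11110001 ⊕ 0b10011001 = 0b01101000.
P[2]: S = E(K, 0b10011001) = 0b11011001; 0b01110111 ⊕ 0b11011001 = 0b10101110.
P[3]: S = E(K, 0b11011001) = 0b00011001; 0b01000100 ⊕ 0b00011001 = 0b01011101.
P[4]: S = E(K, 0b00011001) = 0b01011001; 0b01100011 ⊕ 0b01011001 = 0b00111010.
Blocks that differ from the original plaintext: P[2].

P[1] = 0b01101000, P[2] = 0b10101110, P[3] = 0b01011101, P[4] = 0b00111010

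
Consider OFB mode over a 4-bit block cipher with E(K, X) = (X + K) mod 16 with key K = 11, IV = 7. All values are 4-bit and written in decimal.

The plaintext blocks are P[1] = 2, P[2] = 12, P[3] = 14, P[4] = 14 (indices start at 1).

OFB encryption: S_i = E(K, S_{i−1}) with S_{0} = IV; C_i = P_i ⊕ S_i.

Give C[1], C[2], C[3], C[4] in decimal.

C[1] = 0, C[2] = 1, C[3] = 6, C[4] = 13

C[1]: S = E(K, 7) = 2; 2 ⊕ 2 = 0.
C[2]: S = E(K, 2) = 13; 12 ⊕ 13 = 1.
C[3]: S = E(K, 13) = 8; 14 ⊕ 8 = 6.
C[4]: S = E(K, 8) = 3; 14 ⊕ 3 = 13.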